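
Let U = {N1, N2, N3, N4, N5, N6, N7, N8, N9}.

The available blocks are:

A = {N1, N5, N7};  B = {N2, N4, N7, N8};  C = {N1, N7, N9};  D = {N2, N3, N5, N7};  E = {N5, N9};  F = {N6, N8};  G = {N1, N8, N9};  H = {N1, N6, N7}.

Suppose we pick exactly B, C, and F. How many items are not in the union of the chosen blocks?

Union of B, C, F = {N1, N2, N4, N6, N7, N8, N9}.
Not covered: N3, N5 — 2 items.

2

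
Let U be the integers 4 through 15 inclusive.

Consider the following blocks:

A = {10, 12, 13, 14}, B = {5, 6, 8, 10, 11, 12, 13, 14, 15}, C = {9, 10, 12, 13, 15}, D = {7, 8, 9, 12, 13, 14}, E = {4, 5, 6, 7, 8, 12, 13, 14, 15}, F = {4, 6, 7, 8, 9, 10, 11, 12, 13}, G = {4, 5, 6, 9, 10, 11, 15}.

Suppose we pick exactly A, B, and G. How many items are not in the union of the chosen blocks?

1

Union of A, B, G = {4, 5, 6, 8, 9, 10, 11, 12, 13, 14, 15}.
Not covered: 7 — 1 item.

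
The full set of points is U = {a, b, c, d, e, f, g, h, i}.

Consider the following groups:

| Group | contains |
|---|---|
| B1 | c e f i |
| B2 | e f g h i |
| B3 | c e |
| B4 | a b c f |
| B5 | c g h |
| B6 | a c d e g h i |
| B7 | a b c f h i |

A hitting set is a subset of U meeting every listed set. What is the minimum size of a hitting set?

T = {c, i} meets every group (each contains at least one member of T), and |T| = 2.
No single point lies in every group, so at least 2 are needed and 2 is optimal.

2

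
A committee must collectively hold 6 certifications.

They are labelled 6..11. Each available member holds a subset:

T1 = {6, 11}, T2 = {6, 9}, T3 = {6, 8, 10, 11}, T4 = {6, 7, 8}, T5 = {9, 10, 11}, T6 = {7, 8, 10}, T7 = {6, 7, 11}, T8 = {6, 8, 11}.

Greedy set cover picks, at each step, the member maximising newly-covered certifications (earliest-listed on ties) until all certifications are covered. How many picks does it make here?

Greedy: pick T3 (covers 4 new) → pick T2 (covers 1 new) → pick T4 (covers 1 new). Total picks: 3.
(The true minimum cover uses only 2 members, so greedy is not optimal here.)

3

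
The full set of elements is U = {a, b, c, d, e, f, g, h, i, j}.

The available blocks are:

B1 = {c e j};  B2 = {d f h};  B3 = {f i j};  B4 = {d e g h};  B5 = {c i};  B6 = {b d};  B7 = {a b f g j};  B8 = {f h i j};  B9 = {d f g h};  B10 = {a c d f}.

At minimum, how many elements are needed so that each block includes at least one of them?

T = {c, d, j} meets every block (each contains at least one member of T), and |T| = 3.
No choice of 2 elements meets every block, so 3 is the minimum.

3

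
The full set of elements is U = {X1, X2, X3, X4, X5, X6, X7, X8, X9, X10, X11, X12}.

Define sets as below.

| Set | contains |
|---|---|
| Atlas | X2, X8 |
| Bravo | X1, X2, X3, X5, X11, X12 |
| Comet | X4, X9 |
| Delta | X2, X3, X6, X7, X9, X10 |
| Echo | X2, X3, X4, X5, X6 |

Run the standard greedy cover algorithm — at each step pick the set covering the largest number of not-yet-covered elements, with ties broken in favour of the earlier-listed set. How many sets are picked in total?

4

Greedy: pick Bravo (covers 6 new) → pick Delta (covers 4 new) → pick Atlas (covers 1 new) → pick Comet (covers 1 new). Total picks: 4.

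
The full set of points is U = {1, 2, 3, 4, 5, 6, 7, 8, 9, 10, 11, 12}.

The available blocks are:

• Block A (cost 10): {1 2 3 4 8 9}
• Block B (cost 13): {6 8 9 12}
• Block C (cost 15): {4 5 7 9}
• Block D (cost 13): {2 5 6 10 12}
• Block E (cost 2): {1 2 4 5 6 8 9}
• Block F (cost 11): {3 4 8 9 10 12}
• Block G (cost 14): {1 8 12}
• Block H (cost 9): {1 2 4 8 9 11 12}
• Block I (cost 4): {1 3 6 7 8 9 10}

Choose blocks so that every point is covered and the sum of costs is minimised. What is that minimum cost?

E, H, I together cover every point (E ∪ H ∪ I = {1, 2, 3, 4, 5, 6, 7, 8, 9, 10, 11, 12}); total cost 2 + 9 + 4 = 15.
No covering selection has total cost below 15.

15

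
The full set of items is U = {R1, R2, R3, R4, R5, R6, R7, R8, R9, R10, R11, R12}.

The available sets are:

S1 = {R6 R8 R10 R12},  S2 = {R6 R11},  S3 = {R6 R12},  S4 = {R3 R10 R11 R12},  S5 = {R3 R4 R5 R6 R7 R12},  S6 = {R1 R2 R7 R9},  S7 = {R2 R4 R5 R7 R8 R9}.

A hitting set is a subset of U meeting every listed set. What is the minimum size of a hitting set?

3

H = {R3, R6, R9} meets every set (each contains at least one member of H), and |H| = 3.
No choice of 2 items meets every set, so 3 is the minimum.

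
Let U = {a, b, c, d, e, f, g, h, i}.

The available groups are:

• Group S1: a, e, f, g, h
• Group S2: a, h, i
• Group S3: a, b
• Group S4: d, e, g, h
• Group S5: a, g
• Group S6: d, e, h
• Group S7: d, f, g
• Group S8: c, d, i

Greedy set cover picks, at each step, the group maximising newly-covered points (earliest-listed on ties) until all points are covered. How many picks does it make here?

Greedy: pick S1 (covers 5 new) → pick S8 (covers 3 new) → pick S3 (covers 1 new). Total picks: 3.

3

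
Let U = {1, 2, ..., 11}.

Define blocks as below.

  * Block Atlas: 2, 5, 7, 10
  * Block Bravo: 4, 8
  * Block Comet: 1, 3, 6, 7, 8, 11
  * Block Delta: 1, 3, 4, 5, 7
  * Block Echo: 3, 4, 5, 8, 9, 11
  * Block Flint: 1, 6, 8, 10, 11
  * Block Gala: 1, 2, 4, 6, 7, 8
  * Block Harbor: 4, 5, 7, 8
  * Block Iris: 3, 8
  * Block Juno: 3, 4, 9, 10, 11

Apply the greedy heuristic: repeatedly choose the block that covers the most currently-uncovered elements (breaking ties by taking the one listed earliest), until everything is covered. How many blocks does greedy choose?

Greedy: pick Comet (covers 6 new) → pick Atlas (covers 3 new) → pick Echo (covers 2 new). Total picks: 3.

3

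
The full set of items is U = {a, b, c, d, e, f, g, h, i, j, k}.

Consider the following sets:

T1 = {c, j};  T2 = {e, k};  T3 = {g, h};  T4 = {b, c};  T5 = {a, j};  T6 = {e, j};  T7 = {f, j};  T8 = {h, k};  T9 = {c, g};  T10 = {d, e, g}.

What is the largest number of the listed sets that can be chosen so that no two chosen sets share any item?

T2, T3, T4, T7 are pairwise disjoint (T2={e,k}; T3={g,h}; T4={b,c}; T7={f,j}).
Every remaining set overlaps one of these, and no 5 of the listed sets are pairwise disjoint, so 4 is the maximum.

4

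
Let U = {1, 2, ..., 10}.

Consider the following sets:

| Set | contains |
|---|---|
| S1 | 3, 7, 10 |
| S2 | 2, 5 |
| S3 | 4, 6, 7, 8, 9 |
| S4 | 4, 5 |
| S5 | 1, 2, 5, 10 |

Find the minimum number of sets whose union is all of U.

Take {S1, S3, S5}. Their union is {1, 2, 3, 4, 5, 6, 7, 8, 9, 10}, which is all 10 elements.
Only S5 contains 1, so S5 is forced; the remaining 6 elements need at least 2 more sets (each remaining set adds at most 5) — so at least 3 sets are needed, and 3 is optimal.

3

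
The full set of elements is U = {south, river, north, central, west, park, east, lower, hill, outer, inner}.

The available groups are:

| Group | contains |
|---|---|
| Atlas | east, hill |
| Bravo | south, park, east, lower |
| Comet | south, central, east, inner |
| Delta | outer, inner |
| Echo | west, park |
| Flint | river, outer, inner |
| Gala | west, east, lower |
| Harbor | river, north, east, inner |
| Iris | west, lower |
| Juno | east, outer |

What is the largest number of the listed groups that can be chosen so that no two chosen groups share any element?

3

Atlas, Echo, Flint are pairwise disjoint (Atlas={east,hill}; Echo={west,park}; Flint={river,outer,inner}).
Every remaining group overlaps one of these, and no 4 of the listed groups are pairwise disjoint, so 3 is the maximum.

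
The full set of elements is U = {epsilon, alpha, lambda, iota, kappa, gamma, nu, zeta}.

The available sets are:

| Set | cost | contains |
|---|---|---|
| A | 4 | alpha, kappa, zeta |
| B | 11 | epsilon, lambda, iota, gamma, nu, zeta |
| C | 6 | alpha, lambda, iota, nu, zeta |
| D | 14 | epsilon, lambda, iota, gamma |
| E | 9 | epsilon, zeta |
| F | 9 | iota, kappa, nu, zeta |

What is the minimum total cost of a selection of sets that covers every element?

A, B together cover every element (A ∪ B = {epsilon, alpha, lambda, iota, kappa, gamma, nu, zeta}); total cost 4 + 11 = 15.
The greedy pick C, A, B costs 21; no covering selection beats 15.

15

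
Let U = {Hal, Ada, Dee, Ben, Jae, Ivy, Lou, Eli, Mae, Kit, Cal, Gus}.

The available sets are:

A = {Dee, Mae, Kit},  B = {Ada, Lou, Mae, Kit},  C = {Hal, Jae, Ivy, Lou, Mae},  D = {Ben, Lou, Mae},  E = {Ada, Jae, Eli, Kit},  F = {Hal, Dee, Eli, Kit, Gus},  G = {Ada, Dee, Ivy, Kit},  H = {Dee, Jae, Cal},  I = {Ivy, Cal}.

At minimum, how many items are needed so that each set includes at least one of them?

Take T = {Mae, Kit, Cal}. Each listed set contains at least one of these, so T is a hitting set of size 3.
The sets D, E, I are pairwise disjoint, so any hitting set needs a separate item for each — at least 3. Hence 3 is optimal.

3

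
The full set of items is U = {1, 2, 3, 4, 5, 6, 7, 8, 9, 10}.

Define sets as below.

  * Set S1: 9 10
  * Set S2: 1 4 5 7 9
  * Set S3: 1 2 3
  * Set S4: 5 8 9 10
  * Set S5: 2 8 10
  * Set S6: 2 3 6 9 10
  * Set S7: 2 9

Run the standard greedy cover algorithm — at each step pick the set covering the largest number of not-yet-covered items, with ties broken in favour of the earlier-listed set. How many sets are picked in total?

3

Greedy: pick S2 (covers 5 new) → pick S6 (covers 4 new) → pick S4 (covers 1 new). Total picks: 3.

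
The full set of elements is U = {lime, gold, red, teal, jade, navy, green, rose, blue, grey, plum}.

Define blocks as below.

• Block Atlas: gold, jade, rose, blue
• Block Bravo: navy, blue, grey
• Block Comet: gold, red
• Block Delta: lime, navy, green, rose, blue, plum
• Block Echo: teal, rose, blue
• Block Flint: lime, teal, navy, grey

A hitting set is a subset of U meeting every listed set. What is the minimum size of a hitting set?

H = {red, rose, grey} meets every block (each contains at least one member of H), and |H| = 3.
No choice of 2 elements meets every block, so 3 is the minimum.

3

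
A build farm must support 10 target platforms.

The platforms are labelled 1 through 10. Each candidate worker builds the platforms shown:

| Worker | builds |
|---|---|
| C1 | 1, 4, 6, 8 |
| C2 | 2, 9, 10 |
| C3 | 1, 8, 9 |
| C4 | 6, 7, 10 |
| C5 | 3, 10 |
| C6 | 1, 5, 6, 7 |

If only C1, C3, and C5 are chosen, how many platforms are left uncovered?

Union of C1, C3, C5 = {1, 3, 4, 6, 8, 9, 10}.
Not covered: 2, 5, 7 — 3 platforms.

3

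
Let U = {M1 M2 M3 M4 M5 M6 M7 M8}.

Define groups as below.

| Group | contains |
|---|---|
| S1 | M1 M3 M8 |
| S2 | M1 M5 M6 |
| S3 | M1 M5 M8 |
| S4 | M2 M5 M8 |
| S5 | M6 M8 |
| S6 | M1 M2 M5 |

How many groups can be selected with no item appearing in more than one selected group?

S5, S6 are pairwise disjoint (S5={M6,M8}; S6={M1,M2,M5}).
Every remaining group overlaps one of these, and no 3 of the listed groups are pairwise disjoint, so 2 is the maximum.

2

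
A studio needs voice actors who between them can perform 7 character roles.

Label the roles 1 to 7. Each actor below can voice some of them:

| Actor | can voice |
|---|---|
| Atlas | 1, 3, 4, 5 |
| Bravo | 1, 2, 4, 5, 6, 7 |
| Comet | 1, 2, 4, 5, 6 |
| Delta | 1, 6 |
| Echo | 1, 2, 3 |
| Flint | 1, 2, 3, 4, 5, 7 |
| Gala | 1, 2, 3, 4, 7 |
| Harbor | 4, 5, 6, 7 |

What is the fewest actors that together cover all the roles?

Delta and Flint together: Delta ∪ Flint = {1, 2, 3, 4, 5, 6, 7} — every role is covered.
No single actor has all 7 roles (the largest, Bravo, has 6), so 2 is optimal.

2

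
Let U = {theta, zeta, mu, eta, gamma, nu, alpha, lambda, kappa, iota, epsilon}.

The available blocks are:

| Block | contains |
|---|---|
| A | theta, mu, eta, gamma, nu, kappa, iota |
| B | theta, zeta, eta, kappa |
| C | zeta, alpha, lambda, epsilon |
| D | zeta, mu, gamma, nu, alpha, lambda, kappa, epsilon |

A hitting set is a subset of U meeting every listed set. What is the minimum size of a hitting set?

2

The 2 points {zeta, gamma} hit every block.
The blocks A, C are pairwise disjoint, so any hitting set needs a separate point for each — at least 2. Hence 2 is optimal.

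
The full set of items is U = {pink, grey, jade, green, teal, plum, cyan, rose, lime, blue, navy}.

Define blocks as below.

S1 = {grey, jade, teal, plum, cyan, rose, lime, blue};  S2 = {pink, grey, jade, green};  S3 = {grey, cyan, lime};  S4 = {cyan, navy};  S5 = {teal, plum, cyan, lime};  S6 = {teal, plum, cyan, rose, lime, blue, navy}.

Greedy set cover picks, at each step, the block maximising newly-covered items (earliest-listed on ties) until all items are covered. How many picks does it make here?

3

Greedy: pick S1 (covers 8 new) → pick S2 (covers 2 new) → pick S4 (covers 1 new). Total picks: 3.
(The true minimum cover uses only 2 blocks, so greedy is not optimal here.)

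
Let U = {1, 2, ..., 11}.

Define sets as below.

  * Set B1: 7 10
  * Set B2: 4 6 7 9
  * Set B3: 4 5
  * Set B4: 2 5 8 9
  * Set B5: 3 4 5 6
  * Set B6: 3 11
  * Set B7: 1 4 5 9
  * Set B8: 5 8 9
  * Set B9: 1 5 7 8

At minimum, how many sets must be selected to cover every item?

5

B1 and B2 and B4 and B6 and B9 together: B1 ∪ B2 ∪ B4 ∪ B6 ∪ B9 = {1, 2, 3, 4, 5, 6, 7, 8, 9, 10, 11} — every item is covered.
No 4 of the 9 sets cover everything (all 126 combinations miss at least one item), so 5 is optimal.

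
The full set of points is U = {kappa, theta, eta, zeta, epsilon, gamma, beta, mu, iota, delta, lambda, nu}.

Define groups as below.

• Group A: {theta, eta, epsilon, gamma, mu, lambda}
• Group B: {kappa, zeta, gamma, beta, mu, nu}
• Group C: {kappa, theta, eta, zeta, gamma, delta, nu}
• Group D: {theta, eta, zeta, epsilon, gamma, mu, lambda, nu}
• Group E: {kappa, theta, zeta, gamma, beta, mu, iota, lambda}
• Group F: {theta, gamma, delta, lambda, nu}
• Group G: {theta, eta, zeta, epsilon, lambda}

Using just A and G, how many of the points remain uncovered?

Union of A, G = {theta, eta, zeta, epsilon, gamma, mu, lambda}.
Not covered: kappa, beta, iota, delta, nu — 5 points.

5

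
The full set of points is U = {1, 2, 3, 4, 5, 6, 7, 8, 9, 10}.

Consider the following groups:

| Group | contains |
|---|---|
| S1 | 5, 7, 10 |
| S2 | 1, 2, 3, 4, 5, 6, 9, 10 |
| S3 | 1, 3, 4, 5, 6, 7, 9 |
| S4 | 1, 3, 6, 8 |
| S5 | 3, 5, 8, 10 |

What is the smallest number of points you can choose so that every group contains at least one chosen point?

2

Take H = {3, 5}. Each listed group contains at least one of these, so H is a hitting set of size 2.
The groups S1, S4 are pairwise disjoint, so any hitting set needs a separate point for each — at least 2. Hence 2 is optimal.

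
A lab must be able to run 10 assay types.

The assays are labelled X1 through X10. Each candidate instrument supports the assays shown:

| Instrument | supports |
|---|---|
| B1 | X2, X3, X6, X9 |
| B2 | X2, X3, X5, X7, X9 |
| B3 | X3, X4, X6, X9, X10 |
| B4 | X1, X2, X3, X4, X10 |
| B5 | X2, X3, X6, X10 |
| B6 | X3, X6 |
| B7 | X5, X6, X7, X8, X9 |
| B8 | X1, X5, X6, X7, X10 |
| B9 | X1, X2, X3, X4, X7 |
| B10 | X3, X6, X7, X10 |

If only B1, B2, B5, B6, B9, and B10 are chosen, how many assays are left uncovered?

Union of B1, B2, B5, B6, B9, B10 = {X1, X2, X3, X4, X5, X6, X7, X9, X10}.
Not covered: X8 — 1 assay.

1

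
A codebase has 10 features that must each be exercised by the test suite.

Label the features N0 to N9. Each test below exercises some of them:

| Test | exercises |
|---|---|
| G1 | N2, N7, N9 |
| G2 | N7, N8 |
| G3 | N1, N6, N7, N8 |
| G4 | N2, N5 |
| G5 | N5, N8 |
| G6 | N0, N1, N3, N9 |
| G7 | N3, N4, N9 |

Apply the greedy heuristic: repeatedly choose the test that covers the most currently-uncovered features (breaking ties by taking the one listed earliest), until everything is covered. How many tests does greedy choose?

Greedy: pick G3 (covers 4 new) → pick G6 (covers 3 new) → pick G4 (covers 2 new) → pick G7 (covers 1 new). Total picks: 4.

4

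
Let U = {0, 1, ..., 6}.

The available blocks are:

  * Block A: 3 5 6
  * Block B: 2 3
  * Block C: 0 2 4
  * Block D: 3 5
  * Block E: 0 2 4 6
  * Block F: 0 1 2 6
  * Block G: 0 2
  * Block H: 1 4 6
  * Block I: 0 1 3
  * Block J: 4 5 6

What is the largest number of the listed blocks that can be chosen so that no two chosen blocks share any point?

D, G, H are pairwise disjoint (D={3,5}; G={0,2}; H={1,4,6}).
Every remaining block overlaps one of these, and no 4 of the listed blocks are pairwise disjoint, so 3 is the maximum.

3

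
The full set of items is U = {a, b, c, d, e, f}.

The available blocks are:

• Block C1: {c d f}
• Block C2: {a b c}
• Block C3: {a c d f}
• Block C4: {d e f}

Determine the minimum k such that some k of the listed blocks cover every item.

2

C2 and C4 cover everything between them: the union {a, b, c, d, e, f} is all of U.
No single block has all 6 items (the largest, C3, has 4), so 2 is optimal.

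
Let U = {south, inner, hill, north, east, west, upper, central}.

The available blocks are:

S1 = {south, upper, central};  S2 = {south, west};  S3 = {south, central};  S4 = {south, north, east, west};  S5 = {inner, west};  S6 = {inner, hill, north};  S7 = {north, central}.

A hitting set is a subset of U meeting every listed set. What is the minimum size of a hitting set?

Take H = {south, north, west}. Each listed block contains at least one of these, so H is a hitting set of size 3.
No choice of 2 points meets every block, so 3 is the minimum.

3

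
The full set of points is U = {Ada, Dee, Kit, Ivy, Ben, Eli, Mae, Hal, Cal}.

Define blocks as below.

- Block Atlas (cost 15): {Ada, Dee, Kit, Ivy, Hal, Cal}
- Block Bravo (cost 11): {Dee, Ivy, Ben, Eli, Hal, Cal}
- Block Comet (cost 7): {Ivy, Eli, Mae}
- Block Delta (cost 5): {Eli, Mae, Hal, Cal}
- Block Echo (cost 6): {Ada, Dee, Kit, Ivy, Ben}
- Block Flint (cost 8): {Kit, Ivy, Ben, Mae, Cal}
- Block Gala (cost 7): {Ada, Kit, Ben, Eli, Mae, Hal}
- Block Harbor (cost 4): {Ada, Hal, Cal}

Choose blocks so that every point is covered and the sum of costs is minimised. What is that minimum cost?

Delta, Echo together cover every point (Delta ∪ Echo = {Ada, Dee, Kit, Ivy, Ben, Eli, Mae, Hal, Cal}); total cost 5 + 6 = 11.
The greedy pick Gala, Echo, Harbor costs 17; no covering selection beats 11.

11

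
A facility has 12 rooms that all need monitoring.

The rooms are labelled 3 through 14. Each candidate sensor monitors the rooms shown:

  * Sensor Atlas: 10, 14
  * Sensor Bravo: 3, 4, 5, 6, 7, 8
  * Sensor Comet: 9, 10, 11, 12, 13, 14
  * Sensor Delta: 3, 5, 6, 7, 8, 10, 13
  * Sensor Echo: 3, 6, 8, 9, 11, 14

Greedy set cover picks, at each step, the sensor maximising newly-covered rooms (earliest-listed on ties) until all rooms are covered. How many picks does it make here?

Greedy: pick Delta (covers 7 new) → pick Comet (covers 4 new) → pick Bravo (covers 1 new). Total picks: 3.
(The true minimum cover uses only 2 sensors, so greedy is not optimal here.)

3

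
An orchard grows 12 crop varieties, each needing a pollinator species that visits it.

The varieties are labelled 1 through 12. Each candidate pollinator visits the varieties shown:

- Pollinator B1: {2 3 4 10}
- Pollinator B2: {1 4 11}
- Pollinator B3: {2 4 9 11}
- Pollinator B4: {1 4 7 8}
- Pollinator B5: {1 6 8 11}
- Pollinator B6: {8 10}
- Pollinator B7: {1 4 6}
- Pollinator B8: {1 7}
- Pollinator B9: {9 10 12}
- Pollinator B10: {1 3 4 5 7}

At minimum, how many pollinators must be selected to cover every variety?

Take {B3, B5, B9, B10}. Their union is {1, 2, 3, 4, 5, 6, 7, 8, 9, 10, 11, 12}, which is all 12 varieties.
Only B10 contains 5, so B10 is forced; the remaining 7 varieties need at least 3 more pollinators (each remaining pollinator adds at most 3) — so at least 4 pollinators are needed, and 4 is optimal.

4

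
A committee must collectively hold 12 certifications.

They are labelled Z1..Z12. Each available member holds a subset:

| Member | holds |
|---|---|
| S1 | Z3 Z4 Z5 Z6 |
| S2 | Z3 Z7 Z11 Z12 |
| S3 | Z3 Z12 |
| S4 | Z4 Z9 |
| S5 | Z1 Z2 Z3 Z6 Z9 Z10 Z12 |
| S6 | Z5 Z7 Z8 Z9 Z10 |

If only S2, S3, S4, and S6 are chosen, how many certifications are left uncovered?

Union of S2, S3, S4, S6 = {Z3, Z4, Z5, Z7, Z8, Z9, Z10, Z11, Z12}.
Not covered: Z1, Z2, Z6 — 3 certifications.

3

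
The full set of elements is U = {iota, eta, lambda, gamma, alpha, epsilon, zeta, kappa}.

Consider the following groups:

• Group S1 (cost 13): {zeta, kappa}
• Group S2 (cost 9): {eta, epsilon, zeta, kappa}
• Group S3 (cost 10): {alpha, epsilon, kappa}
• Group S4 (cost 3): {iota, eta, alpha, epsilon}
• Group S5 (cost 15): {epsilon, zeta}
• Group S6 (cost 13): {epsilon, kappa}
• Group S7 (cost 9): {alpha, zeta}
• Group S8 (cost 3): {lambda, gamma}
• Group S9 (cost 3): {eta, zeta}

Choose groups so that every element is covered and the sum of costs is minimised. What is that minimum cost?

S2, S4, S8 together cover every element (S2 ∪ S4 ∪ S8 = {iota, eta, lambda, gamma, alpha, epsilon, zeta, kappa}); total cost 9 + 3 + 3 = 15.
The greedy pick S4, S8, S9, S2 costs 18; no covering selection beats 15.

15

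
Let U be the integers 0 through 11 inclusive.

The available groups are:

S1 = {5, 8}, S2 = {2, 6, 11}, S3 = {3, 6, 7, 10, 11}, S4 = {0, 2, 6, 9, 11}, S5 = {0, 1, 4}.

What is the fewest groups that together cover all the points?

S1 and S3 and S4 and S5 together: S1 ∪ S3 ∪ S4 ∪ S5 = {0, 1, 2, 3, 4, 5, 6, 7, 8, 9, 10, 11} — every point is covered.
Only S3 contains 3, so S3 is forced; the remaining 7 points need at least 3 more groups (each remaining group adds at most 3) — so at least 4 groups are needed, and 4 is optimal.

4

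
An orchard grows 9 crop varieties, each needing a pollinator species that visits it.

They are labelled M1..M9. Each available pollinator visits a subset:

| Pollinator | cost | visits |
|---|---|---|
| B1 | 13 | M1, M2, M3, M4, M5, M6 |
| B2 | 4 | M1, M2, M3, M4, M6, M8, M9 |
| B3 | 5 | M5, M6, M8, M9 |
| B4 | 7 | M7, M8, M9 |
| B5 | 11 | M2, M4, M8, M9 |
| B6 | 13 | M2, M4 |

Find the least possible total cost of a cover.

B2, B3, B4 together cover every variety (B2 ∪ B3 ∪ B4 = {M1, M2, M3, M4, M5, M6, M7, M8, M9}); total cost 4 + 5 + 7 = 16.
No covering selection has total cost below 16.

16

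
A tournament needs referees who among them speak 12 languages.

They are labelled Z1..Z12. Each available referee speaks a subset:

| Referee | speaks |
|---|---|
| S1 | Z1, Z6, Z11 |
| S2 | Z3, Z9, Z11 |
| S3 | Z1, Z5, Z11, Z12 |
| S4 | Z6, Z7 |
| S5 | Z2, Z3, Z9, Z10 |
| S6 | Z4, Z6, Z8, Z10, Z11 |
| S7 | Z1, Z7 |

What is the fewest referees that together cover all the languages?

4

Take {S3, S4, S5, S6}. Their union is {Z1, Z2, Z3, Z4, Z5, Z6, Z7, Z8, Z9, Z10, Z11, Z12}, which is all 12 languages.
Only S6 contains Z4, so S6 is forced; the remaining 7 languages need at least 3 more referees (each remaining referee adds at most 3) — so at least 4 referees are needed, and 4 is optimal.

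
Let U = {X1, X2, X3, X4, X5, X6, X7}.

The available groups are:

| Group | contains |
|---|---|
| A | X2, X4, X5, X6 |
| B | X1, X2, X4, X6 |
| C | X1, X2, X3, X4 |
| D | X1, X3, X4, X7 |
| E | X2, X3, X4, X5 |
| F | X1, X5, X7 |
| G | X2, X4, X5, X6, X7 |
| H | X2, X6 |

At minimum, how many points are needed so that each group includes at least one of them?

2

Take T = {X1, X2}. Each listed group contains at least one of these, so T is a hitting set of size 2.
The groups D, H are pairwise disjoint, so any hitting set needs a separate point for each — at least 2. Hence 2 is optimal.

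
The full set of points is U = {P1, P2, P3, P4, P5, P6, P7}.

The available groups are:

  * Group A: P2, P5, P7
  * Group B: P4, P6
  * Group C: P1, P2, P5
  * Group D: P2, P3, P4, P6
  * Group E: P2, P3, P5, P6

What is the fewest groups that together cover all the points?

3

A, C, and D cover everything between them: the union {P1, P2, P3, P4, P5, P6, P7} is all of U.
Only C contains P1, so C is forced; the remaining 4 points need at least 2 more groups (each remaining group adds at most 3) — so at least 3 groups are needed, and 3 is optimal.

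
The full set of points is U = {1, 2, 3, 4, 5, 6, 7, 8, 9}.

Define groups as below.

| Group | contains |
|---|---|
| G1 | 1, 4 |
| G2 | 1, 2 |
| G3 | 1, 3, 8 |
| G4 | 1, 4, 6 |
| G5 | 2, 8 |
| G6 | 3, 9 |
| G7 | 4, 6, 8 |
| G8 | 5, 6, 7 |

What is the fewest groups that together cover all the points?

Take {G1, G5, G6, G8}. Their union is {1, 2, 3, 4, 5, 6, 7, 8, 9}, which is all 9 points.
Only G6 contains 9, so G6 is forced; the remaining 7 points need at least 3 more groups (each remaining group adds at most 3) — so at least 4 groups are needed, and 4 is optimal.

4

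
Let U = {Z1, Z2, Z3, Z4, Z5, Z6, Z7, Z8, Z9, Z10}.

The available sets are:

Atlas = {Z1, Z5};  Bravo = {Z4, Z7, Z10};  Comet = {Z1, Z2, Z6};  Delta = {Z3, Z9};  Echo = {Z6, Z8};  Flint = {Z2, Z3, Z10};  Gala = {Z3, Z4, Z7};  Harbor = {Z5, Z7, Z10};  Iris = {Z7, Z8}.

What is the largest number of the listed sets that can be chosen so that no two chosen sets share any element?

Atlas, Bravo, Delta, Echo are pairwise disjoint (Atlas={Z1,Z5}; Bravo={Z4,Z7,Z10}; Delta={Z3,Z9}; Echo={Z6,Z8}).
Every remaining set overlaps one of these, and no 5 of the listed sets are pairwise disjoint, so 4 is the maximum.

4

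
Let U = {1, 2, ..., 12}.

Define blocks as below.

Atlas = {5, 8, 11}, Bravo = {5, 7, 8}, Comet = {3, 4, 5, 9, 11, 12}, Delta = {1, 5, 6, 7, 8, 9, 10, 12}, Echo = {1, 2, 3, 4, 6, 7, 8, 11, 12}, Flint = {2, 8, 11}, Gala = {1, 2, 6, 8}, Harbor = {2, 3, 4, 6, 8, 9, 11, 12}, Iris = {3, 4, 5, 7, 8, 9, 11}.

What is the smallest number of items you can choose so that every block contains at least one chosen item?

Take H = {4, 8}. Each listed block contains at least one of these, so H is a hitting set of size 2.
The blocks Comet, Gala are pairwise disjoint, so any hitting set needs a separate item for each — at least 2. Hence 2 is optimal.

2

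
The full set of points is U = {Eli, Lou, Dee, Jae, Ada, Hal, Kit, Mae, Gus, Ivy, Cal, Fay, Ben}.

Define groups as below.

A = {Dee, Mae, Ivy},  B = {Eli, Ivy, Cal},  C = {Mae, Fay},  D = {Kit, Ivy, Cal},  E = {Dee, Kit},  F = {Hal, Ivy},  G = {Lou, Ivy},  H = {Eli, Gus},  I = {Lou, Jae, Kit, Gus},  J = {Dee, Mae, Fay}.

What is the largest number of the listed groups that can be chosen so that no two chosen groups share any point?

C, E, F, H are pairwise disjoint (C={Mae,Fay}; E={Dee,Kit}; F={Hal,Ivy}; H={Eli,Gus}).
Every remaining group overlaps one of these, and no 5 of the listed groups are pairwise disjoint, so 4 is the maximum.

4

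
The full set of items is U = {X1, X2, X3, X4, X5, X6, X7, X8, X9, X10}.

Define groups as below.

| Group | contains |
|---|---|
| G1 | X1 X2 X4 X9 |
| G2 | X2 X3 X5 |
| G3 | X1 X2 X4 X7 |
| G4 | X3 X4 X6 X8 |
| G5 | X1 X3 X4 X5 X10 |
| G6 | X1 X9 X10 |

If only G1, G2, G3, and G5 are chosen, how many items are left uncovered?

2

Union of G1, G2, G3, G5 = {X1, X2, X3, X4, X5, X7, X9, X10}.
Not covered: X6, X8 — 2 items.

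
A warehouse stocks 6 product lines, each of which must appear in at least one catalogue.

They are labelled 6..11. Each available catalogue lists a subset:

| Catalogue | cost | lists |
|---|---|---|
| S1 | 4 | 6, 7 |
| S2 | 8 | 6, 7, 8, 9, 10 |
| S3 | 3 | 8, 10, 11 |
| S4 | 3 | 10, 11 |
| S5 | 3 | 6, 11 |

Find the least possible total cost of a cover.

11

S2, S4 together cover every product (S2 ∪ S4 = {6, 7, 8, 9, 10, 11}); total cost 8 + 3 = 11.
The greedy pick S3, S1, S2 costs 15; no covering selection beats 11.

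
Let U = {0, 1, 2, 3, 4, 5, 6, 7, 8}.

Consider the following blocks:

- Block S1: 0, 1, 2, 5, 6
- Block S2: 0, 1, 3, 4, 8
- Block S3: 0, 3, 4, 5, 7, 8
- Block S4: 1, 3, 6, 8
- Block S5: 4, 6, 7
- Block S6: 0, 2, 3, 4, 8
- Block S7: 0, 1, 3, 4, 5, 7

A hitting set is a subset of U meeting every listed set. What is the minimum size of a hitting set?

The 2 elements {3, 6} hit every block.
No single element lies in every block, so at least 2 are needed and 2 is optimal.

2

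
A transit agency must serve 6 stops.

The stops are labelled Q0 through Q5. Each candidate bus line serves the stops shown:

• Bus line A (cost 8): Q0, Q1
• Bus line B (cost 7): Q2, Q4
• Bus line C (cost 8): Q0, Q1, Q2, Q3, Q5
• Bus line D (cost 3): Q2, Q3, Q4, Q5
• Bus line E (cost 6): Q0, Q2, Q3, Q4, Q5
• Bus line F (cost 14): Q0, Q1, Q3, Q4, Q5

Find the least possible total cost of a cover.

11

A, D together cover every stop (A ∪ D = {Q0, Q1, Q2, Q3, Q4, Q5}); total cost 8 + 3 = 11.
No covering selection has total cost below 11.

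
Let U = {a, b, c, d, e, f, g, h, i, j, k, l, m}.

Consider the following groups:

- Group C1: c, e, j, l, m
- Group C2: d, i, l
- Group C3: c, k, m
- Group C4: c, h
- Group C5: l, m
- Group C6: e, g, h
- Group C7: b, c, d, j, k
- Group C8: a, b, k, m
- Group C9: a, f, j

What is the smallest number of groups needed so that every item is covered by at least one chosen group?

5

Take {C1, C2, C6, C8, C9}. Their union is {a, b, c, d, e, f, g, h, i, j, k, l, m}, which is all 13 items.
No 4 of the 9 groups cover everything (all 126 combinations miss at least one item), so 5 is optimal.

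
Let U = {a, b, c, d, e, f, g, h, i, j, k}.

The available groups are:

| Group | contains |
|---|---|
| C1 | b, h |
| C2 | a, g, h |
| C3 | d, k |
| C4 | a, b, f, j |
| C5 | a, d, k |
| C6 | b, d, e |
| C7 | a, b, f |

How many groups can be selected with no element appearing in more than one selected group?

C3, C7 are pairwise disjoint (C3={d,k}; C7={a,b,f}).
Every remaining group overlaps one of these, and no 3 of the listed groups are pairwise disjoint, so 2 is the maximum.

2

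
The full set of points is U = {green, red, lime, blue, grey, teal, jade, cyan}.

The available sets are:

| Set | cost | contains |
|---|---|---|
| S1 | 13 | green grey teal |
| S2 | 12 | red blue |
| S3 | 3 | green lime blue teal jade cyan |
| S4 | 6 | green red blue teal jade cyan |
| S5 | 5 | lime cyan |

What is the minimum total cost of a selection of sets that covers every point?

S1, S3, S4 together cover every point (S1 ∪ S3 ∪ S4 = {green, red, lime, blue, grey, teal, jade, cyan}); total cost 13 + 3 + 6 = 22.
No covering selection has total cost below 22.

22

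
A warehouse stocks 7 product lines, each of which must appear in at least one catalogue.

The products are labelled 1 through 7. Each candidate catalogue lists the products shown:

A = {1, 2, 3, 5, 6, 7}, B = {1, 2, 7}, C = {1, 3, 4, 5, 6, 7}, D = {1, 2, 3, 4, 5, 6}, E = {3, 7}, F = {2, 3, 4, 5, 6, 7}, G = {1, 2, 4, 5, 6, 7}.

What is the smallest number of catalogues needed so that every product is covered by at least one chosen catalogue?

2

Take {A, F}. Their union is {1, 2, 3, 4, 5, 6, 7}, which is all 7 products.
No single catalogue has all 7 products (the largest, A, has 6), so 2 is optimal.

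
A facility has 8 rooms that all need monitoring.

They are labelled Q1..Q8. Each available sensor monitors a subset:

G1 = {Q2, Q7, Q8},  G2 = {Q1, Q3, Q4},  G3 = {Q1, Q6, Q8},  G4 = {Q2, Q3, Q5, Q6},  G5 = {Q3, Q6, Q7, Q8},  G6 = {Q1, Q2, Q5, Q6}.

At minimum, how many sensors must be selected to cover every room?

Take {G1, G2, G4}. Their union is {Q1, Q2, Q3, Q4, Q5, Q6, Q7, Q8}, which is all 8 rooms.
Only G2 contains Q4, so G2 is forced; the remaining 5 rooms need at least 2 more sensors (each remaining sensor adds at most 3) — so at least 3 sensors are needed, and 3 is optimal.

3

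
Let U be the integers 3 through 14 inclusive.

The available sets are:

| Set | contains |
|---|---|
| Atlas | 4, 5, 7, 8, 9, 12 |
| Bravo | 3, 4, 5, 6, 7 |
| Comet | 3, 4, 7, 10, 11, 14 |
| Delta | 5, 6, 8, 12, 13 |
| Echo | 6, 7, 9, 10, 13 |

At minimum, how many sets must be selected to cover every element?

3

Take {Comet, Delta, Echo}. Their union is {3, 4, 5, 6, 7, 8, 9, 10, 11, 12, 13, 14}, which is all 12 elements.
Only Comet contains 11, so Comet is forced; the remaining 6 elements need at least 2 more sets (each remaining set adds at most 5) — so at least 3 sets are needed, and 3 is optimal.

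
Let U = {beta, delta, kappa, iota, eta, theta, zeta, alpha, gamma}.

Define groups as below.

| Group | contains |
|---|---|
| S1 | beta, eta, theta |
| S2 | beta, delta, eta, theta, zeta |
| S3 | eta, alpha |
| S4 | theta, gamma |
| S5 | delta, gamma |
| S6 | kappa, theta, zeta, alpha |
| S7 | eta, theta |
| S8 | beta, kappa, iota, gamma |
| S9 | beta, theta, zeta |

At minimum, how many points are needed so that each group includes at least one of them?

H = {eta, theta, gamma} meets every group (each contains at least one member of H), and |H| = 3.
The groups S3, S5, S9 are pairwise disjoint, so any hitting set needs a separate point for each — at least 3. Hence 3 is optimal.

3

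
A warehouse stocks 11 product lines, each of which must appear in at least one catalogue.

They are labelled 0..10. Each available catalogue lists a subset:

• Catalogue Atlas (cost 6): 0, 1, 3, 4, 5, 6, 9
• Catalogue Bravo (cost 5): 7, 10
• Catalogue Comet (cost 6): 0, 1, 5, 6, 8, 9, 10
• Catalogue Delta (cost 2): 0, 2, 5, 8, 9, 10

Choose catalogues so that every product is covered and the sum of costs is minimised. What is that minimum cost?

Atlas, Bravo, Delta together cover every product (Atlas ∪ Bravo ∪ Delta = {0, 1, 2, 3, 4, 5, 6, 7, 8, 9, 10}); total cost 6 + 5 + 2 = 13.
No covering selection has total cost below 13.

13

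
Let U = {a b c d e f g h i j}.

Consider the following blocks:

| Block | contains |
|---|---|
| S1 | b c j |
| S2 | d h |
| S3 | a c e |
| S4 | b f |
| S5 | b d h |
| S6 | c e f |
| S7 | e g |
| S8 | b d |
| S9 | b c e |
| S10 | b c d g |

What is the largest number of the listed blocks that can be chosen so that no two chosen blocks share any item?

S1, S2, S7 are pairwise disjoint (S1={b,c,j}; S2={d,h}; S7={e,g}).
Every remaining block overlaps one of these, and no 4 of the listed blocks are pairwise disjoint, so 3 is the maximum.

3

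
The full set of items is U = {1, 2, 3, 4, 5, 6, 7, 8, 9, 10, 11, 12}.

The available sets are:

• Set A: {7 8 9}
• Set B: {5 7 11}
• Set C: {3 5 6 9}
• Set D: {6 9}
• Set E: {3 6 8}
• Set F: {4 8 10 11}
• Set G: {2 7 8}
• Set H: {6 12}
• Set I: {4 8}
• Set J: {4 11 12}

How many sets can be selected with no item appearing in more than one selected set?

B, H, I are pairwise disjoint (B={5,7,11}; H={6,12}; I={4,8}).
Every remaining set overlaps one of these, and no 4 of the listed sets are pairwise disjoint, so 3 is the maximum.

3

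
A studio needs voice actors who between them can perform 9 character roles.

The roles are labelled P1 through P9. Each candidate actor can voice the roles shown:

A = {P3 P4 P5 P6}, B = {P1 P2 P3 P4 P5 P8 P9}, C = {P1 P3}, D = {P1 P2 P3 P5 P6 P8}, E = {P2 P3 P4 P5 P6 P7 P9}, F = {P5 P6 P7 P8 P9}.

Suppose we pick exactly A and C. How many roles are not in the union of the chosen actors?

4

Union of A, C = {P1, P3, P4, P5, P6}.
Not covered: P2, P7, P8, P9 — 4 roles.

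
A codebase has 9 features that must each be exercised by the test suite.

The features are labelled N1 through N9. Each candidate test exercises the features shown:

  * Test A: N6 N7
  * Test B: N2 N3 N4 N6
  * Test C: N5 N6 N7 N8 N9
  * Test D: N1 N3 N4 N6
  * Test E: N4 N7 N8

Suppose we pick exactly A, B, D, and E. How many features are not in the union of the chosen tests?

Union of A, B, D, E = {N1, N2, N3, N4, N6, N7, N8}.
Not covered: N5, N9 — 2 features.

2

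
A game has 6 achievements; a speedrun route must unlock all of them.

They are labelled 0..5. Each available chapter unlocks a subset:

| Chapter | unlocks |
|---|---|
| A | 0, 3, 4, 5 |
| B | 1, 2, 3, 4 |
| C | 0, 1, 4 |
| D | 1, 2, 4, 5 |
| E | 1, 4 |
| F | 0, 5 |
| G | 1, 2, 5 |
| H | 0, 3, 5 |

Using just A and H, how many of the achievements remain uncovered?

Union of A, H = {0, 3, 4, 5}.
Not covered: 1, 2 — 2 achievements.

2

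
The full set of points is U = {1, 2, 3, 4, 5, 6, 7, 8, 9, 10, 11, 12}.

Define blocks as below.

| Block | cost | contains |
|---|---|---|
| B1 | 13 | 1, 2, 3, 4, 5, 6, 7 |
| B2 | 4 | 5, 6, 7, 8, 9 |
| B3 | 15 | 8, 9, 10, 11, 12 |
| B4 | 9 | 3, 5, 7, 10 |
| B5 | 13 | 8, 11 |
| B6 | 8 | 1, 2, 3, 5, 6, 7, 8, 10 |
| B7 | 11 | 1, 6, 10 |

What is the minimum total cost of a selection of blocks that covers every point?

28

B1, B3 together cover every point (B1 ∪ B3 = {1, 2, 3, 4, 5, 6, 7, 8, 9, 10, 11, 12}); total cost 13 + 15 = 28.
The greedy pick B2, B6, B3, B1 costs 40; no covering selection beats 28.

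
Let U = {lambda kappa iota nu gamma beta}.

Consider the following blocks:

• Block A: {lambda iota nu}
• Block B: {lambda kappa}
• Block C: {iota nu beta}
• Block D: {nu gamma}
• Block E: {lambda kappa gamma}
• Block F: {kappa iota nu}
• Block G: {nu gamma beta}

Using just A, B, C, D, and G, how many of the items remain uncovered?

Union of A, B, C, D, G = {lambda, kappa, iota, nu, gamma, beta} — that's every item, so 0 are uncovered.

0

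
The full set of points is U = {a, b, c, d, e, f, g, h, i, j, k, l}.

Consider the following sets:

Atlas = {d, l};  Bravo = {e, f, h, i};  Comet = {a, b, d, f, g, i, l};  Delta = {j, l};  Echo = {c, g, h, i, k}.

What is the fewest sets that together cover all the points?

Bravo, Comet, Delta, and Echo cover everything between them: the union {a, b, c, d, e, f, g, h, i, j, k, l} is all of U.
No 3 of the 5 sets cover everything (all 10 combinations miss at least one point), so 4 is optimal.

4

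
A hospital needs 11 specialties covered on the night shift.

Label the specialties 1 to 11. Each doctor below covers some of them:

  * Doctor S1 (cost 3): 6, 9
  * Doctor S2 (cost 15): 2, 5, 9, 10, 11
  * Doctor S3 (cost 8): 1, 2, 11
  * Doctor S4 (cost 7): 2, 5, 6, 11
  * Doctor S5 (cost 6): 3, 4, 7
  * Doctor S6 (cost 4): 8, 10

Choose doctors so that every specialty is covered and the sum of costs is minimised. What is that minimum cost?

28

S1, S3, S4, S5, S6 together cover every specialty (S1 ∪ S3 ∪ S4 ∪ S5 ∪ S6 = {1, 2, 3, 4, 5, 6, 7, 8, 9, 10, 11}); total cost 3 + 8 + 7 + 6 + 4 = 28.
No covering selection has total cost below 28.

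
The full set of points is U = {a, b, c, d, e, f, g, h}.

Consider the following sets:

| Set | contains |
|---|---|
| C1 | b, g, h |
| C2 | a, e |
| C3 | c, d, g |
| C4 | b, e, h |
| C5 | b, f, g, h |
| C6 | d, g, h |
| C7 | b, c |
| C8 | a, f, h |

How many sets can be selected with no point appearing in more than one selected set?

3

C2, C6, C7 are pairwise disjoint (C2={a,e}; C6={d,g,h}; C7={b,c}).
Every remaining set overlaps one of these, and no 4 of the listed sets are pairwise disjoint, so 3 is the maximum.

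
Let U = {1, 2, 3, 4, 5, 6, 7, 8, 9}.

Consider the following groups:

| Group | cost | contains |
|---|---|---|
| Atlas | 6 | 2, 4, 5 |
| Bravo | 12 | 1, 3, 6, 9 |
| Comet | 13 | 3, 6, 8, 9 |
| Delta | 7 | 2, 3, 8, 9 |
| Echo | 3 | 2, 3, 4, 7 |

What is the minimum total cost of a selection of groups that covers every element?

28

Atlas, Bravo, Delta, Echo together cover every element (Atlas ∪ Bravo ∪ Delta ∪ Echo = {1, 2, 3, 4, 5, 6, 7, 8, 9}); total cost 6 + 12 + 7 + 3 = 28.
No covering selection has total cost below 28.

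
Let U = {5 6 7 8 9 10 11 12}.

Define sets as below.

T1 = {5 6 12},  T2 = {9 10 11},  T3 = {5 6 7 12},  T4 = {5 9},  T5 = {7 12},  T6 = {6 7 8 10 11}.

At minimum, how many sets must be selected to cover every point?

T4 and T5 and T6 together: T4 ∪ T5 ∪ T6 = {5, 6, 7, 8, 9, 10, 11, 12} — every point is covered.
Only T6 contains 8, so T6 is forced; the remaining 3 points need at least 2 more sets (each remaining set adds at most 2) — so at least 3 sets are needed, and 3 is optimal.

3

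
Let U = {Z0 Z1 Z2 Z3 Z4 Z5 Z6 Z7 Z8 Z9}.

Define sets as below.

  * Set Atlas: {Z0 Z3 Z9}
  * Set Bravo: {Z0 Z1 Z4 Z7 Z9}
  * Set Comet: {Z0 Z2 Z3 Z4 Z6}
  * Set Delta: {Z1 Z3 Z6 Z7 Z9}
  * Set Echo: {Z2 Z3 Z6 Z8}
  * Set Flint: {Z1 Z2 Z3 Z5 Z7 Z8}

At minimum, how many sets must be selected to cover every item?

Take {Atlas, Comet, Flint}. Their union is {Z0, Z1, Z2, Z3, Z4, Z5, Z6, Z7, Z8, Z9}, which is all 10 items.
Only Flint contains Z5, so Flint is forced; the remaining 4 items need at least 2 more sets (each remaining set adds at most 3) — so at least 3 sets are needed, and 3 is optimal.

3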